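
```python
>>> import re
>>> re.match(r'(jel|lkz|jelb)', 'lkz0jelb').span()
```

`match` is anchored at position 0; if the pattern doesn't fit there, it returns None.
The match spans [0:3] → 'lkz'.
Captured: group 1 = 'lkz'.

(0, 3)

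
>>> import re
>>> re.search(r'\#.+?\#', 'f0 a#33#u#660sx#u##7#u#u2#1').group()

With the lazy modifier that quantifier settles for the fewest repetitions that let the rest of the pattern succeed (the atoms after it are unaffected and can still be greedy).
`search` walks the string left to right and returns the first match it finds.
The match spans [4:8] → '#33#'.

'#33#'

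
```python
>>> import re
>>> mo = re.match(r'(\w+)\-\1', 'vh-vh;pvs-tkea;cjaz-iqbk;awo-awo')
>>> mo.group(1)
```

'vh'

The match spans [0:5] → 'vh-vh'.
Captured: group 1 = 'vh'.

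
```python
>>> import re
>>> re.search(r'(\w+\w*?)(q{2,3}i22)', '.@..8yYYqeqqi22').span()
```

(4, 15)

The pattern matches one or more of a word character, then zero or more of a word character (lazy) (captured); then 2 to 3 of a literal 'q', then the literal 'i22' (captured).
`search` walks the string left to right and returns the first match it finds.
The match spans [4:15] → '8yYYqeqqi22'.
Captured: group 1 = '8yYYqe', group 2 = 'qqi22'.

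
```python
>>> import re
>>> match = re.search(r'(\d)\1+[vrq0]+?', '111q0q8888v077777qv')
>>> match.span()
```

(0, 4)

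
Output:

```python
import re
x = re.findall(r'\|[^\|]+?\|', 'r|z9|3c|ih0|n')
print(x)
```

['|z9|', '|ih0|']

`findall` yields the raw match text (2 of them) because the pattern has no groups.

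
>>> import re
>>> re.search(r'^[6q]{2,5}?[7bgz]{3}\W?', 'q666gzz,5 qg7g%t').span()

(0, 8)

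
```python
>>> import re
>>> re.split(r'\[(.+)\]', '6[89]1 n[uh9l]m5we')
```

['6', '89]1 n[uh9l', 'm5we']

Matches to split on: at [1:14] → '[89]1 n[uh9l]'.
`re.split` interleaves the captured-group text with the surrounding fragments.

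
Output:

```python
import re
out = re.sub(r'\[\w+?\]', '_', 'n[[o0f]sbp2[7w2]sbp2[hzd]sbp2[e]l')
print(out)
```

n[_sbp2_sbp2_sbp2_l

Each match is replaced by '_'.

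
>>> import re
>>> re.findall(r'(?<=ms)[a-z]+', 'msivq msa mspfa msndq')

The `(?=…)`/`(?<=…)` assertion just peeks at neighbouring text; it doesn't advance the match position.
Walking the string: at [2:5] → 'ivq'; at [8:9] → 'a'; at [12:15] → 'pfa'; at [18:21] → 'ndq'.
Since nothing is captured, `findall` lists the 4 matched substrings directly.

['ivq', 'a', 'pfa', 'ndq']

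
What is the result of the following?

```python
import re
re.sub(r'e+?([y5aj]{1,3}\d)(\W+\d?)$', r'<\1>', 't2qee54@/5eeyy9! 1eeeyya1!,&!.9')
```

't2qee54@/5eeyy9! 1<yya1>'

The replacement refers to a captured group, so each match is rewritten using its own captured text.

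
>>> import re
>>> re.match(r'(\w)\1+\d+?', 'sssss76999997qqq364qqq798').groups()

After group 1 captures some text, `\1` only succeeds where that same text appears again.
`match` is anchored at position 0; if the pattern doesn't fit there, it returns None.
The match spans [0:6] → 'sssss7'.
Captured: group 1 = 's'.

('s',)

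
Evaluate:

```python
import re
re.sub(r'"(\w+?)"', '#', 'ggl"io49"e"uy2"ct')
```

'ggl#e#ct'

Each match is replaced by '#'.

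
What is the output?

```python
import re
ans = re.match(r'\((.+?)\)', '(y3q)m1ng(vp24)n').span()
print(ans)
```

(0, 5)

Because the quantifier is non-greedy, it stops expanding at the earliest point where the rest of the pattern can succeed.
`match` is anchored at position 0; if the pattern doesn't fit there, it returns None.
The match spans [0:5] → '(y3q)'.
Captured: group 1 = 'y3q'.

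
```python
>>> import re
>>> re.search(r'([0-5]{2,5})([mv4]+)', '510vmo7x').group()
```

'510vm'

Pattern: 2 to 5 of a character in [0-5] (captured); then one or more of one of [mv4] (captured).
`re.search` tries every starting position until one works.
The match spans [0:5] → '510vm'.
Captured: group 1 = '510', group 2 = 'vm'.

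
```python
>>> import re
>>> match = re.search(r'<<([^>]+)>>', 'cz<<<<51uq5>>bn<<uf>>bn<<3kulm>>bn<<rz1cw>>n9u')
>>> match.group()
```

The match spans [2:13] → '<<<<51uq5>>'.

'<<<<51uq5>>'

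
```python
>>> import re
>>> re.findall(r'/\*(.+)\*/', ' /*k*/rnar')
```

['k']

`findall` collects group 1 from the one match (1 total).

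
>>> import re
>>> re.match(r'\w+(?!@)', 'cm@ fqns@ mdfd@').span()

With `match`, the pattern is implicitly anchored at the beginning.
The match spans [0:1] → 'c'.

(0, 1)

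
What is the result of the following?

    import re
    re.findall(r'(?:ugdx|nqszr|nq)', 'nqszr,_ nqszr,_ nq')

`|` is ordered: at each position the engine commits to the first alternative that works.
Matches: at [0:5] → 'nqszr'; at [8:13] → 'nqszr'; at [16:18] → 'nq'.
`findall` yields the raw match text (3 of them) because the pattern has no groups.

['nqszr', 'nqszr', 'nq']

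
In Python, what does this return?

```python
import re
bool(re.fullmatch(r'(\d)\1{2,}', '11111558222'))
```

`\1` has to match the exact text group 1 already captured.
`fullmatch` succeeds only if the pattern covers the string from start to end.
Here the pattern can't cover the whole string, so the call returns None, and `bool(None)` is False.

False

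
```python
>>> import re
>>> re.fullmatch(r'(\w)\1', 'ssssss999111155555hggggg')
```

None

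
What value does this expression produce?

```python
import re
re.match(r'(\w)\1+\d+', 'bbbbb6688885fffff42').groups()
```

`\1` is not a pattern — it's the concrete string captured by group 1, re-applied verbatim.
`re.match` won't scan ahead — the pattern has to work from the very first character.
The match spans [0:12] → 'bbbbb6688885'.
Captured: group 1 = 'b'.

('b',)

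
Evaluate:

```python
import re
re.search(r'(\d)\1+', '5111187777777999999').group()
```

'1111'

After group 1 captures some text, `\1` only succeeds where that same text appears again.
The match spans [1:5] → '1111'.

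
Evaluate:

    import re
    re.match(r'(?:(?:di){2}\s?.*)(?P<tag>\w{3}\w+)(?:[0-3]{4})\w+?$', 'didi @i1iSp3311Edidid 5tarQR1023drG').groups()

('arQR',)

Pattern: the literal 'di' repeated 2 times, then optionally whitespace, then zero or more of any character (non-capturing group); then exactly 3 of a word character, then one or more of a word character (captured as 'tag'); then exactly 4 of a character in [0-3] (non-capturing group); then one or more of a word character (lazy); then anchored at the end.
With `match`, the pattern is implicitly anchored at the beginning.
The match spans [0:35] → 'didi @i1iSp3311Edidid 5tarQR1023drG'.
Captured: group 1 = 'arQR'.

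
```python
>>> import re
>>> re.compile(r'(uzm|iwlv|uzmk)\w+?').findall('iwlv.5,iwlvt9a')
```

Scanning left to right: at [7:12] match 'iwlvt', group 1 = 'iwlv'.
Because there's exactly one group, `findall` drops the full match and keeps group 1 from the one hit.

['iwlv']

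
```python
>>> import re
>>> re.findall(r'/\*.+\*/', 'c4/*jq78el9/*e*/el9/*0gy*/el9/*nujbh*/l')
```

Since nothing is captured, `findall` lists the 1 matched substring directly.

['/*jq78el9/*e*/el9/*0gy*/el9/*nujbh*/']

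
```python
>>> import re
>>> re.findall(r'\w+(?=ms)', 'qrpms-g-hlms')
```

['qrp', 'hl']

The positive lookaround only admits positions where the adjacent text matches; those characters stay outside the span.
Scanning left to right: at [0:3] → 'qrp'; at [8:10] → 'hl'.
With no groups in the pattern, `findall` gives back each whole match — 2 here.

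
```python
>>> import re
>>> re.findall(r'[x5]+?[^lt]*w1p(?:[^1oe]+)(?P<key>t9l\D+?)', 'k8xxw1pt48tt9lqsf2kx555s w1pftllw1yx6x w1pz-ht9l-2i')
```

This matches one or more of one of [x5] (lazy), then zero or more of any character except [lt], then the literal 'w1p'; then one or more of any character except [1oe] (non-capturing group); then the literal 't9l', then one or more of a non-digit (lazy) (captured as 'key').
Lazy quantifiers expand one character at a time until the remainder of the pattern can match.
Scanning left to right: at [2:15] match 'xxw1pt48tt9lq', group 1 = 't9lq'; at [35:49] match 'x6x w1pz-ht9l-', group 1 = 't9l-'.
With a single group, `findall` returns only what that group captured — 2 items.

['t9lq', 't9l-']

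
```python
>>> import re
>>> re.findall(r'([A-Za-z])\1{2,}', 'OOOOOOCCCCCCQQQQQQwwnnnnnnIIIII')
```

['O', 'C', 'Q', 'n', 'I']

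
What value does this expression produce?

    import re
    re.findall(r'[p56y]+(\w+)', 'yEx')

['Ex']

The pattern matches one or more of one of [p56y]; then one or more of a word character (captured).
Because there's exactly one group, `findall` drops the full match and keeps group 1 from the one hit.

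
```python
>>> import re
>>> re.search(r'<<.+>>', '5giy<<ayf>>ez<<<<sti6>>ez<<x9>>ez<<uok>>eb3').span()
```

(4, 40)

The match spans [4:40] → '<<ayf>>ez<<<<sti6>>ez<<x9>>ez<<uok>>'.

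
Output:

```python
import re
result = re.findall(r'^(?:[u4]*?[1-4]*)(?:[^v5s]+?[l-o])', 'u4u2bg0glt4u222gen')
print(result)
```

['u4u2bg0gl']

Pattern: anchored at the start of the string; then zero or more of one of [u4] (lazy), then zero or more of a character in [1-4] (non-capturing group); then one or more of any character except [v5s] (lazy), then a character in [l-o] (non-capturing group).
Scanning left to right: at [0:9] → 'u4u2bg0gl'.
Since nothing is captured, `findall` lists the 1 matched substring directly.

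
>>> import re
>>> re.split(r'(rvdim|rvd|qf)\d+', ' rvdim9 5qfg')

The group in the pattern means `split` returns the separators' captures alongside the pieces.

[' ', 'rvdim', ' 5qfg']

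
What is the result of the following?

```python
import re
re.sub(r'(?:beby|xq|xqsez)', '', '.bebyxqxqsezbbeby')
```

The regex engine tests alternatives in the order written; an earlier branch that matches wins even if a later one would match more.
`sub` substitutes '' at each match site.

'.sezb'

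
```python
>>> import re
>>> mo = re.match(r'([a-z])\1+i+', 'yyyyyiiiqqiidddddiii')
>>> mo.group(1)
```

'y'

The backreference `\1` re-matches whatever the first group consumed, character for character.
`re.match` only tries the pattern at the start of the string.
The match spans [0:8] → 'yyyyyiii'.
Captured: group 1 = 'y'.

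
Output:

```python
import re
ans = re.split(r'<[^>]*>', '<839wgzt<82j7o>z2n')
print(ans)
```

Matches to split on: at [0:15] → '<839wgzt<82j7o>'.
`split` removes every match and returns the 2 fragments in between.

['', 'z2n']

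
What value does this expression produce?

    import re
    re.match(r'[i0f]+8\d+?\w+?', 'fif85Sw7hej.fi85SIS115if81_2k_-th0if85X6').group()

'fif85S'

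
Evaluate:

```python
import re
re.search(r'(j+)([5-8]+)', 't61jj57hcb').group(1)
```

'jj'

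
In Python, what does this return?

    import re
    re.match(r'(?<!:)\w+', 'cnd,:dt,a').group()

`match` is anchored at position 0; if the pattern doesn't fit there, it returns None.
The match spans [0:3] → 'cnd'.

'cnd'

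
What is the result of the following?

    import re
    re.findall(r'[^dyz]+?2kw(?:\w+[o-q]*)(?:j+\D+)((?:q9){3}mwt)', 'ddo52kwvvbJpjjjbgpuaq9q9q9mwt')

['q9q9q9mwt']

Because there's exactly one group, `findall` drops the full match and keeps group 1 from the one hit.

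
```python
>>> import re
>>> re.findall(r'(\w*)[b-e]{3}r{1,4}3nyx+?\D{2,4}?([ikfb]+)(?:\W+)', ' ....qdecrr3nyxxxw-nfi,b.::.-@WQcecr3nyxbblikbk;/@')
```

The pattern matches zero or more of a word character (captured); then exactly 3 of a character in [b-e], then 1 to 4 of a literal 'r'; then the literal '3ny', then one or more of the literal 'x' (lazy), then 2 to 4 of a non-digit (lazy); then one or more of one of [ikfb] (captured); then one or more of a non-word character (non-capturing group).
With the lazy modifier that quantifier settles for the fewest repetitions that let the rest of the pattern succeed (the atoms after it are unaffected and can still be greedy).
Matches: at [5:23] match 'qdecrr3nyxxxw-nfi,', groups = ('q', 'fi'); at [30:50] match 'WQcecr3nyxbblikbk;/@', groups = ('WQ', 'ikbk').
With 2 capturing groups, `findall` returns a 2-tuple per match.

[('q', 'fi'), ('WQ', 'ikbk')]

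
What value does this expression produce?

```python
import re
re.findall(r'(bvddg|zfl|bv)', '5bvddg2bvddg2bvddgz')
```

['bvddg', 'bvddg', 'bvddg']

Alternation isn't longest-match — the leftmost alternative that fits at this position is chosen.
Scanning left to right: at [1:6] match 'bvddg', group 1 = 'bvddg'; at [7:12] match 'bvddg', group 1 = 'bvddg'; at [13:18] match 'bvddg', group 1 = 'bvddg'.
Because there's exactly one group, `findall` drops the full match and keeps group 1 from each hit.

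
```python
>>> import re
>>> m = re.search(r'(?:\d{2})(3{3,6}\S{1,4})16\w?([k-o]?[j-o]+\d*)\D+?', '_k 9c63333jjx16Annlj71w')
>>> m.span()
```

(5, 23)

This matches exactly 2 of a digit (non-capturing group); then 3 to 6 of a literal '3', then 1 to 4 of a non-whitespace character (captured); then the literal '16', then optionally a word character; then optionally a character in [k-o], then one or more of a character in [j-o], then zero or more of a digit (captured); then one or more of a non-digit (lazy).
`re.search` tries every starting position until one works.
The match spans [5:23] → '63333jjx16Annlj71w'.
Captured: group 1 = '333jjx', group 2 = 'nnlj71'.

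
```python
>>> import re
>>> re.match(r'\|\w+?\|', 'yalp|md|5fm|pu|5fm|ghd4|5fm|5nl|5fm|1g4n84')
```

None

`match` is anchored at position 0; if the pattern doesn't fit there, it returns None.
Here the pattern fails at index 0, so the call returns None.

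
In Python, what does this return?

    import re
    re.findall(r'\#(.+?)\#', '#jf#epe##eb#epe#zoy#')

['jf', '#eb', 'zoy']

With the lazy modifier that quantifier settles for the fewest repetitions that let the rest of the pattern succeed (the atoms after it are unaffected and can still be greedy).
Walking the string: at [0:4] match '#jf#', group 1 = 'jf'; at [7:12] match '##eb#', group 1 = '#eb'; at [15:20] match '#zoy#', group 1 = 'zoy'.
Because there's exactly one group, `findall` drops the full match and keeps group 1 from each hit.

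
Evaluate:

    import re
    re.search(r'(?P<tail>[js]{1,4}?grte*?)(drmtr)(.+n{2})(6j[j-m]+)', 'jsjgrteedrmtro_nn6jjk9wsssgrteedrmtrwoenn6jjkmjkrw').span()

(0, 48)

Pattern: 1 to 4 of one of [js] (lazy), then the literal 'grt', then zero or more of the literal 'e' (lazy) (captured as 'tail'); then the literal 'drm', then the literal 'tr' (captured); then one or more of any character, then exactly 2 of a literal 'n' (captured); then the literal '6j', then one or more of a character in [j-m] (captured).
`re.search` tries every starting position until one works.
The match spans [0:48] → 'jsjgrteedrmtro_nn6jjk9wsssgrteedrmtrwoenn6jjkmjk'.
Captured: group 1 = 'jsjgrtee', group 2 = 'drmtr', group 3 = 'o_nn6jjk9wsssgrteedrmtrwoenn', group 4 = '6jjkmjk'.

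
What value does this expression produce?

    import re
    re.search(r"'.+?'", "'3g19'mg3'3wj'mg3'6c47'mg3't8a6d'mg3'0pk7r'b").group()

"'3g19'"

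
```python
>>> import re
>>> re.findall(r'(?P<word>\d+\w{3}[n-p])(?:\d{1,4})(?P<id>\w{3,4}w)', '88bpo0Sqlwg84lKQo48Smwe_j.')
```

The pattern matches one or more of a digit, then exactly 3 of a word character, then a character in [n-p] (captured as 'word'); then 1 to 4 of a digit (non-capturing group); then 3 to 4 of a word character, then the literal 'w' (captured as 'id').
Scanning left to right: at [0:10] match '88bpo0Sqlw', groups = ('88bpo', 'Sqlw'); at [11:22] match '84lKQo48Smw', groups = ('84lKQo', '8Smw').
2 groups means each result is a tuple of 2 captured strings — 2 here.

[('88bpo', 'Sqlw'), ('84lKQo', '8Smw')]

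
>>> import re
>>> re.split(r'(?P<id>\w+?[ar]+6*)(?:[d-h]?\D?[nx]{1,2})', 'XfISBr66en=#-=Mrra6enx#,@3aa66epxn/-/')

['', 'XfISBr66', '=#-=', 'Mrra6', '#,@', '3aa66', '/-/']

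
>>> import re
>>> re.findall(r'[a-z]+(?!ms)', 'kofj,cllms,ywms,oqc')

['kofj', 'cllms', 'ywms', 'oqc']

`(?!…)`/`(?<!…)` only lets a position through if the neighbouring text does NOT match; no characters are consumed.
Matches: at [0:4] → 'kofj'; at [5:10] → 'cllms'; at [11:15] → 'ywms'; at [16:19] → 'oqc'.
Since nothing is captured, `findall` lists the 4 matched substrings directly.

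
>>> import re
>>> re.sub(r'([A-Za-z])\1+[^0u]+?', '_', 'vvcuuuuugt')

'__t'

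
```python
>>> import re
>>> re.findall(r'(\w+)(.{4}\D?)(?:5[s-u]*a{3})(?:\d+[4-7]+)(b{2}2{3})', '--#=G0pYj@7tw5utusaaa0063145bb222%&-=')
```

With 3 capturing groups, `findall` returns a 3-tuple per match.

[('G0pYj', '@7tw', 'bb222')]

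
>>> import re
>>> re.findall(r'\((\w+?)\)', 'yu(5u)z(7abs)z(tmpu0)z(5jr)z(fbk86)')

['5u', '7abs', 'tmpu0', '5jr', 'fbk86']

Matches: at [2:6] match '(5u)', group 1 = '5u'; at [7:13] match '(7abs)', group 1 = '7abs'; at [14:21] match '(tmpu0)', group 1 = 'tmpu0'; at [22:27] match '(5jr)', group 1 = '5jr'; at [28:35] match '(fbk86)', group 1 = 'fbk86'.
One capturing group, so `findall` returns just the captured substring from each match — 5 in all.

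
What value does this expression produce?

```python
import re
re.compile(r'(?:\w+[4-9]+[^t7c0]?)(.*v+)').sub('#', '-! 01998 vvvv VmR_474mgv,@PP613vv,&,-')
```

'-! #,&,-'

The pattern matches one or more of a word character, then one or more of a character in [4-9], then optionally any character except [t7c0] (non-capturing group); then zero or more of any character, then one or more of a literal 'v' (captured).
Matches: at [3:33] → '01998 vvvv VmR_474mgv,@PP613vv'.
`sub` substitutes '#' at each match site.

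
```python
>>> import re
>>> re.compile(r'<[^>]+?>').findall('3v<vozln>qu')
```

['<vozln>']

Walking the string: at [2:9] → '<vozln>'.
No capturing groups, so `findall` returns the 1 full match string.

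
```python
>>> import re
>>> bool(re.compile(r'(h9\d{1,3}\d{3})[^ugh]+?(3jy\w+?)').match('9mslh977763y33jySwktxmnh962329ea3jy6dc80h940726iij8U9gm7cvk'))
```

Pattern: the literal 'h9', then 1 to 3 of a digit, then exactly 3 of a digit (captured); then one or more of any character except [ugh] (lazy); then the literal '3jy', then one or more of a word character (lazy) (captured).
`re.match` won't scan ahead — the pattern has to work from the very first character.
Here position 0 doesn't satisfy it, so the call returns None, and `bool(None)` is False.

False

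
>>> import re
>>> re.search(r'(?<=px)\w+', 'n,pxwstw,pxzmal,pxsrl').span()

(4, 8)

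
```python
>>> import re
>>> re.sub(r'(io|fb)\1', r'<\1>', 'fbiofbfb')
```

After group 1 captures some text, `\1` only succeeds where that same text appears again.
Matches: at [4:8] → 'fbfb'.
`\1` in the replacement pulls in group 1's text for each match.

'fbio<fb>'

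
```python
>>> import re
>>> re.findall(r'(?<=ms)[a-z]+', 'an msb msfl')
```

['b', 'fl']

The lookaround is zero-width — it requires the adjacent text to match without consuming it, so the asserted text isn't part of the match.
Walking the string: at [5:6] → 'b'; at [9:11] → 'fl'.
With no groups in the pattern, `findall` gives back each whole match — 2 here.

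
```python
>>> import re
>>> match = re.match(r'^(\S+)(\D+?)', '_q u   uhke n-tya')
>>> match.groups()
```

The pattern matches anchored at the start of the string; then one or more of a non-whitespace character (captured); then one or more of a non-digit (lazy) (captured).
A `+?`/`*?`/`{m,n}?` starts at its minimum and grows only as far as needed for what follows to match.
`re.match` won't scan ahead — the pattern has to work from the very first character.
The match spans [0:3] → '_q '.
Captured: group 1 = '_q', group 2 = ' '.

('_q', ' ')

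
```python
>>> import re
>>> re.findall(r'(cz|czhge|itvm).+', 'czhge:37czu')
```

Alternation tries branches left to right and keeps the first one that lets the overall match succeed at that position.
Walking the string: at [0:11] match 'czhge:37czu', group 1 = 'cz'.
Because there's exactly one group, `findall` drops the full match and keeps group 1 from the one hit.

['cz']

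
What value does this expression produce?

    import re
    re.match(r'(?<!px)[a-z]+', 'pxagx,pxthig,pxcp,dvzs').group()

'pxagx'

`re.match` won't scan ahead — the pattern has to work from the very first character.
The match spans [0:5] → 'pxagx'.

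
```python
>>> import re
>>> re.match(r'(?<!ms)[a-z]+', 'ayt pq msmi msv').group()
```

Because the assertion is negative and zero-width, positions next to the forbidden text are skipped.
`re.match` won't scan ahead — the pattern has to work from the very first character.
The match spans [0:3] → 'ayt'.

'ayt'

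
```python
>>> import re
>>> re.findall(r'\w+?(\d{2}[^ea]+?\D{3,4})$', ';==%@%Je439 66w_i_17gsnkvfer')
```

The pattern matches one or more of a word character (lazy); then exactly 2 of a digit, then one or more of any character except [ea] (lazy), then 3 to 4 of a non-digit (captured); then anchored at the end.
Lazy quantifiers expand one character at a time until the remainder of the pattern can match.
Matches: at [6:28] match 'Je439 66w_i_17gsnkvfer', group 1 = '439 66w_i_17gsnkvfer'.
With a single group, `findall` returns only what that group captured — 1 item.

['439 66w_i_17gsnkvfer']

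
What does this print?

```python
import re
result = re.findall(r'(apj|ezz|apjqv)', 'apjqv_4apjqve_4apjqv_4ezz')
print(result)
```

['apj', 'apj', 'apj', 'ezz']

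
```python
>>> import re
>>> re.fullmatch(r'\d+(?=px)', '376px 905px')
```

None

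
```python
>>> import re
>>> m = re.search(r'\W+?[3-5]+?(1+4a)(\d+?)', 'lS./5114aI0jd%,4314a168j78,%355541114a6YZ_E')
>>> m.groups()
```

('14a', '1')

The match spans [13:21] → '%,4314a1'.
Captured: group 1 = '14a', group 2 = '1'.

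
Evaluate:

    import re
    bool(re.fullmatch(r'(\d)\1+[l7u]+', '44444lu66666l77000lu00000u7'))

False

`re.fullmatch` requires the pattern to consume the entire string.
Here the string isn't matched end-to-end, so the call returns None, and `bool(None)` is False.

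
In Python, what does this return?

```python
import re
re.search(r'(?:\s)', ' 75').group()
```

' '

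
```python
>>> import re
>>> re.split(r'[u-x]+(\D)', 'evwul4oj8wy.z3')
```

['e', 'l', '4oj8', 'y', '.z3']

The pattern matches one or more of a character in [u-x]; then a non-digit (captured).
Because the pattern has a capturing group, `split` also inserts each captured text between the pieces.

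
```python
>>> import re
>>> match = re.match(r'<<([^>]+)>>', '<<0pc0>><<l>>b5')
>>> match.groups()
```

('0pc0',)

The match spans [0:8] → '<<0pc0>>'.
Captured: group 1 = '0pc0'.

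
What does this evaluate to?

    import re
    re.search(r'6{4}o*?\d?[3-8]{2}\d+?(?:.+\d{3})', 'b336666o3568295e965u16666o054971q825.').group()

'6666o3568295e965u16666o054971q825'

The pattern matches exactly 4 of a literal '6', then zero or more of the literal 'o' (lazy), then optionally a digit; then exactly 2 of a character in [3-8], then one or more of a digit (lazy); then one or more of any character, then exactly 3 of a digit (non-capturing group).
`re.search` scans for the first position where the pattern succeeds.
The match spans [3:36] → '6666o3568295e965u16666o054971q825'.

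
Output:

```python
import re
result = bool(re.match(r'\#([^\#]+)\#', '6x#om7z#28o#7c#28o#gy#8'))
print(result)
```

False

`re.match` only tries the pattern at the start of the string.
Here position 0 doesn't satisfy it, so the call returns None, and `bool(None)` is False.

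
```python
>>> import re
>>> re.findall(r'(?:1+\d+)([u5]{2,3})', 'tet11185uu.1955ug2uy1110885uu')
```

['uu', '5u', 'uu']

Pattern: one or more of a literal '1', then one or more of a digit (non-capturing group); then 2 to 3 of one of [u5] (captured).
Matches: at [3:10] match '11185uu', group 1 = 'uu'; at [11:16] match '1955u', group 1 = '5u'; at [20:29] match '1110885uu', group 1 = 'uu'.
`findall` collects group 1 from each match (3 total).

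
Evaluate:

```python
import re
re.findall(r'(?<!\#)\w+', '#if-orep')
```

['f', 'orep']

`(?!…)`/`(?<!…)` only lets a position through if the neighbouring text does NOT match; no characters are consumed.
Scanning left to right: at [2:3] → 'f'; at [4:8] → 'orep'.
`findall` yields the raw match text (2 of them) because the pattern has no groups.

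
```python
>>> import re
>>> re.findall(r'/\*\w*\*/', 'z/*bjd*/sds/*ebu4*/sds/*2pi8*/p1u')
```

['/*bjd*/', '/*ebu4*/', '/*2pi8*/']

Since nothing is captured, `findall` lists the 3 matched substrings directly.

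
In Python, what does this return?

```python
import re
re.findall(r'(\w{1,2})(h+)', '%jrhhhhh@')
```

Multiple groups make `findall` return tuples — one 2-tuple for the one match.

[('jr', 'hhhhh')]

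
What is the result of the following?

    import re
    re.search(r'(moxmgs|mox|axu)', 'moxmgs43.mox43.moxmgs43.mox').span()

(0, 6)

Alternation isn't longest-match — the leftmost alternative that fits at this position is chosen.
The match spans [0:6] → 'moxmgs'.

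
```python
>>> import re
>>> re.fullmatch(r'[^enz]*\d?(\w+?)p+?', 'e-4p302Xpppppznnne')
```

This matches zero or more of any character except [enz], then optionally a digit; then one or more of a word character (lazy) (captured); then one or more of a literal 'p' (lazy).
For `fullmatch`, every character of the input must be accounted for by the pattern.
Here the string isn't matched end-to-end, so the call returns None.

None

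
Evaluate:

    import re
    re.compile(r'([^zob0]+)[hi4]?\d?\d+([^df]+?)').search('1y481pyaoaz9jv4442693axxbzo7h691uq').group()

'1y481p'

The pattern matches one or more of any character except [zob0] (captured); then optionally one of [hi4], then optionally a digit, then one or more of a digit; then one or more of any character except [df] (lazy) (captured).
The `?` after the quantifier makes it lazy — it takes as little as possible before letting the rest of the pattern try.
`search` walks the string left to right and returns the first match it finds.
The match spans [0:6] → '1y481p'.
Captured: group 1 = '1y48', group 2 = 'p'.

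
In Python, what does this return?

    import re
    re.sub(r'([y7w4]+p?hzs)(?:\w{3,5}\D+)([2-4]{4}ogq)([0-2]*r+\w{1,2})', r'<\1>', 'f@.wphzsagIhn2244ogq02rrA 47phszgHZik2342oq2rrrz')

This matches one or more of one of [y7w4], then optionally the literal 'p', then the literal 'hzs' (captured); then 3 to 5 of a word character, then one or more of a non-digit (non-capturing group); then exactly 4 of a character in [2-4], then the literal 'ogq' (captured); then zero or more of a character in [0-2], then one or more of the literal 'r', then 1 to 2 of a word character (captured).
Matches: at [3:25] → 'wphzsagIhn2244ogq02rrA'.
Each match is replaced using the text its own group 1 captured.

'f@.<wphzs> 47phszgHZik2342oq2rrrz'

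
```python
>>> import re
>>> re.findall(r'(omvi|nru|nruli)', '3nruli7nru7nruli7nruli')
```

Alternation isn't longest-match — the leftmost alternative that fits at this position is chosen.
Matches: at [1:4] match 'nru', group 1 = 'nru'; at [7:10] match 'nru', group 1 = 'nru'; at [11:14] match 'nru', group 1 = 'nru'; at [17:20] match 'nru', group 1 = 'nru'.
`findall` collects group 1 from each match (4 total).

['nru', 'nru', 'nru', 'nru']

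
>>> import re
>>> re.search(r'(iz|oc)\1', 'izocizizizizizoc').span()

`\1` is not a pattern — it's the concrete string captured by group 1, re-applied verbatim.
The match spans [4:8] → 'iziz'.

(4, 8)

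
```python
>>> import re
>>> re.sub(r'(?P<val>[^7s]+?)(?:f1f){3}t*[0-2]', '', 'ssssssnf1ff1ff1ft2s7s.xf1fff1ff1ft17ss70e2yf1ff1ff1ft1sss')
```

Each match is replaced by ''.

'sssssss7s.xf1fff1ff1ft17ss7sss'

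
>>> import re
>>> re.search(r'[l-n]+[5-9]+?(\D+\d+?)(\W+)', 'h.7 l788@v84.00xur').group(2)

'.'

This matches one or more of a character in [l-n]; then one or more of a character in [5-9] (lazy); then one or more of a non-digit, then one or more of a digit (lazy) (captured); then one or more of a non-word character (captured).
`re.search` scans for the first position where the pattern succeeds.
The match spans [4:13] → 'l788@v84.'.
Captured: group 1 = '@v84', group 2 = '.'.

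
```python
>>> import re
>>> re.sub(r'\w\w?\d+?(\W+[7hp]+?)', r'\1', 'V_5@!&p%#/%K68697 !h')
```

'@!&p%#/% !h'

The pattern matches a word character, then optionally a word character; then one or more of a digit (lazy); then one or more of a non-word character, then one or more of one of [7hp] (lazy) (captured).
`\1` in the replacement pulls in group 1's text for each match.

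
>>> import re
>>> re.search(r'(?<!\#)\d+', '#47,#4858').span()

(2, 3)

Because the assertion is negative and zero-width, positions next to the forbidden text are skipped.
Unlike `match`, `search` isn't anchored — it looks for the pattern anywhere in the string.
The match spans [2:3] → '7'.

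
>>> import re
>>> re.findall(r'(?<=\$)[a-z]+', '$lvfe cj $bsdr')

['lvfe', 'bsdr']

Lookahead/lookbehind check context without consuming it, so the matched span excludes the asserted characters.
Since nothing is captured, `findall` lists the 2 matched substrings directly.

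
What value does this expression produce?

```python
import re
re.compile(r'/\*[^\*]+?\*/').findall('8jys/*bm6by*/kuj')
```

With no groups in the pattern, `findall` gives back each whole match — 1 here.

['/*bm6by*/']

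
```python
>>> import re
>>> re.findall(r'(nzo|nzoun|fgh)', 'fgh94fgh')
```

['fgh', 'fgh']

Walking the string: at [0:3] match 'fgh', group 1 = 'fgh'; at [5:8] match 'fgh', group 1 = 'fgh'.
With a single group, `findall` returns only what that group captured — 2 items.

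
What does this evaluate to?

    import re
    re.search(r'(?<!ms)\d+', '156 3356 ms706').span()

(0, 3)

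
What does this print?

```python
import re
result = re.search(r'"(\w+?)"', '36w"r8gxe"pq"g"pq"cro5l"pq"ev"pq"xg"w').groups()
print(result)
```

('r8gxe',)

`re.search` tries every starting position until one works.
The match spans [3:10] → '"r8gxe"'.
Captured: group 1 = 'r8gxe'.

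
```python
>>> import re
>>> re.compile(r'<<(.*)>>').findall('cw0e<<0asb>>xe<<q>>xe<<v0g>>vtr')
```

`findall` collects group 1 from the one match (1 total).

['0asb>>xe<<q>>xe<<v0g']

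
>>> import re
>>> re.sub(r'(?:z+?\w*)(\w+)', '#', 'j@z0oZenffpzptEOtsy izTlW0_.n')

The pattern matches one or more of a literal 'z' (lazy), then zero or more of a word character (non-capturing group); then one or more of a word character (captured).
Matches: at [2:19] → 'z0oZenffpzptEOtsy'; at [21:27] → 'zTlW0_'.
Every occurrence is swapped for '#'.

'j@# i#.n'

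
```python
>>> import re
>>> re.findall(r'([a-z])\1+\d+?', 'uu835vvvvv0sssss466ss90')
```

['u', 'v', 's', 's']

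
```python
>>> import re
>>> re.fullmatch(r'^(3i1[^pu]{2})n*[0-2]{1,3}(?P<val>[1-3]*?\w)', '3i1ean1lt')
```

The pattern matches anchored at the start of the string; then the literal '3i1', then exactly 2 of any character except [pu] (captured); then zero or more of the literal 'n', then 1 to 3 of a character in [0-2]; then zero or more of a character in [1-3] (lazy), then a word character (captured as 'val').
For `fullmatch`, every character of the input must be accounted for by the pattern.
Here there's no way to consume every character, so the call returns None.

None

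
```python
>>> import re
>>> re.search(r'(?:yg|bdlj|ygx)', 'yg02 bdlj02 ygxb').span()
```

(0, 2)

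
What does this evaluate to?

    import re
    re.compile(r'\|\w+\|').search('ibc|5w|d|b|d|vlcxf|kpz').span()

The match spans [3:7] → '|5w|'.

(3, 7)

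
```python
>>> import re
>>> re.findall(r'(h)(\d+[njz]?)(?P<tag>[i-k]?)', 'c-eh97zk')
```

Pattern: a literal 'h' (captured); then one or more of a digit, then optionally one of [njz] (captured); then optionally a character in [i-k] (captured as 'tag').
Scanning left to right: at [3:8] match 'h97zk', groups = ('h', '97z', 'k').
With 3 capturing groups, `findall` returns a 3-tuple per match.

[('h', '97z', 'k')]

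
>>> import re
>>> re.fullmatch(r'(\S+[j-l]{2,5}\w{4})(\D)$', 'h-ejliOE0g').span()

(0, 10)

For `fullmatch`, every character of the input must be accounted for by the pattern.
The match spans [0:10] → 'h-ejliOE0g'.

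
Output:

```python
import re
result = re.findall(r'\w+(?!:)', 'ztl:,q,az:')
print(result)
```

['zt', 'q', 'a']

Because the assertion is negative and zero-width, positions next to the forbidden text are skipped.
Walking the string: at [0:2] → 'zt'; at [5:6] → 'q'; at [7:8] → 'a'.
With no groups in the pattern, `findall` gives back each whole match — 3 here.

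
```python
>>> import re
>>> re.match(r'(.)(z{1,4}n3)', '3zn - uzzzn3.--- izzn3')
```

This matches any character (captured); then 1 to 4 of a literal 'z', then the literal 'n3' (captured).
`re.match` only tries the pattern at the start of the string.
Here position 0 doesn't satisfy it, so the call returns None.

None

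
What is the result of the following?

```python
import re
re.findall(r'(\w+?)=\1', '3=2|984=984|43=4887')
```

['984']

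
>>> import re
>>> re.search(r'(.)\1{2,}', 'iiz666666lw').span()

(3, 9)

A backreference is literal: `\1` must see the identical characters the first group matched.
`re.search` tries every starting position until one works.
The match spans [3:9] → '666666'.
Captured: group 1 = '6'.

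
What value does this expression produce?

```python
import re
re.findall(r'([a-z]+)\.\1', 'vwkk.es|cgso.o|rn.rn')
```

['o', 'rn']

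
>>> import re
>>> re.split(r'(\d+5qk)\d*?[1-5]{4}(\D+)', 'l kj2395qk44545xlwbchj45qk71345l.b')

['l kj', '2395qk', 'xlwbchj', '', '45qk', 'l.b', '']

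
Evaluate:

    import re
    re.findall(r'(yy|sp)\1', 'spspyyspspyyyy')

['sp', 'sp', 'yy']

`\1` has to match the exact text group 1 already captured.
Walking the string: at [0:4] match 'spsp', group 1 = 'sp'; at [6:10] match 'spsp', group 1 = 'sp'; at [10:14] match 'yyyy', group 1 = 'yy'.
One capturing group, so `findall` returns just the captured substring from each match — 3 in all.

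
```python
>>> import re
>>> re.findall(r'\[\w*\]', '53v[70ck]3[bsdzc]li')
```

Walking the string: at [3:9] → '[70ck]'; at [10:17] → '[bsdzc]'.
No capturing groups, so `findall` returns the 2 full match strings.

['[70ck]', '[bsdzc]']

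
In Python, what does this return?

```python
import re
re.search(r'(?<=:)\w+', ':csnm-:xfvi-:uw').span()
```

The positive lookaround only admits positions where the adjacent text matches; those characters stay outside the span.
Unlike `match`, `search` isn't anchored — it looks for the pattern anywhere in the string.
The match spans [1:5] → 'csnm'.

(1, 5)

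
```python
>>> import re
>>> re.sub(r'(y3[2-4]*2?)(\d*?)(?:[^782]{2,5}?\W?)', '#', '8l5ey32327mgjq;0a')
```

'8l5e#jq;0a'

The `?` after the quantifier makes it lazy — it takes as little as possible before letting the rest of the pattern try.
`sub` substitutes '#' at each match site.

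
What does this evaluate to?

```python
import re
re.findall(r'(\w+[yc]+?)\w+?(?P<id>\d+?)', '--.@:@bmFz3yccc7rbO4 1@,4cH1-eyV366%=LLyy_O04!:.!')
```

[('bmFz3yccc', '4'), ('4c', '1'), ('ey', '3'), ('LLyy', '0')]

2 groups means each result is a tuple of 2 captured strings — 4 here.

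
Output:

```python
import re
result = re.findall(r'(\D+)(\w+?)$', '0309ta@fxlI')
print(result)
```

[('ta@fxl', 'I')]

2 groups means the one result is a tuple of 2 captured strings — 1 here.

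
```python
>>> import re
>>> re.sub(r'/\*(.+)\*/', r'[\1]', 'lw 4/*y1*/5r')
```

Each match is replaced using the text its own group 1 captured.

'lw 4[y1]5r'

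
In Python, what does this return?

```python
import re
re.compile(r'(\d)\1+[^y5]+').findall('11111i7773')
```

After group 1 captures some text, `\1` only succeeds where that same text appears again.
Matches: at [0:10] match '11111i7773', group 1 = '1'.
One capturing group, so `findall` returns just the captured substring from the one match — 1 in all.

['1']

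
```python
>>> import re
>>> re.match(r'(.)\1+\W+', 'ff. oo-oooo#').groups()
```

('f',)

`\1` has to match the exact text group 1 already captured.
With `match`, the pattern is implicitly anchored at the beginning.
The match spans [0:4] → 'ff. '.
Captured: group 1 = 'f'.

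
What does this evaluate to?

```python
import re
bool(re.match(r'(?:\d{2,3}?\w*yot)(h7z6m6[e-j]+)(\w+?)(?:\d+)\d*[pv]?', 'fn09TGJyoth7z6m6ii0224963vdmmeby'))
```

False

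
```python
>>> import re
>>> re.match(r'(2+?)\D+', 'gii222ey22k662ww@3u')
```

None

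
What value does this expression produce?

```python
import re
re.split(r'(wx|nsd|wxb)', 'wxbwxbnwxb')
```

['', 'wx', 'b', 'wx', 'bn', 'wx', 'b']

`|` is ordered: at each position the engine commits to the first alternative that works.
With a capturing group present, the delimiter's captured portion is kept in the result list.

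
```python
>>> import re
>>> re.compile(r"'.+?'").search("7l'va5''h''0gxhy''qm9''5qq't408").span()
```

(2, 7)

A non-greedy quantifier consumes as few characters as it can — just enough that the remainder of the pattern still matches from where it stops; whatever follows it matches normally.
The match spans [2:7] → "'va5'".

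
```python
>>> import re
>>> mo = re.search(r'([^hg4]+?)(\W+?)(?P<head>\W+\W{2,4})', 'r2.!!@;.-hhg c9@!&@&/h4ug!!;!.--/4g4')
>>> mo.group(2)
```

'.'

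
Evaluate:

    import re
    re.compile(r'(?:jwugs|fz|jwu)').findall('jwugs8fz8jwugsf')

The regex engine tests alternatives in the order written; an earlier branch that matches wins even if a later one would match more.
Scanning left to right: at [0:5] → 'jwugs'; at [6:8] → 'fz'; at [9:14] → 'jwugs'.
`findall` yields the raw match text (3 of them) because the pattern has no groups.

['jwugs', 'fz', 'jwugs']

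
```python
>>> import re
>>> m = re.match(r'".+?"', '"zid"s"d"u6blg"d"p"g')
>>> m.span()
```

(0, 5)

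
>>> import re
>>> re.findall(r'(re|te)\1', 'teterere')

['te', 're']

The backreference `\1` re-matches whatever the first group consumed, character for character.
With a single group, `findall` returns only what that group captured — 2 items.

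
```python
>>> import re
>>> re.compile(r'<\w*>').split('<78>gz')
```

`split` removes every match and returns the 2 fragments in between.

['', 'gz']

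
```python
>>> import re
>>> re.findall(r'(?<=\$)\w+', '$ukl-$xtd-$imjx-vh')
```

['ukl', 'xtd', 'imjx']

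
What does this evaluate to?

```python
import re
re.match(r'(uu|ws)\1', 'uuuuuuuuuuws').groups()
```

`\1` is not a pattern — it's the concrete string captured by group 1, re-applied verbatim.
`re.match` won't scan ahead — the pattern has to work from the very first character.
The match spans [0:4] → 'uuuu'.
Captured: group 1 = 'uu'.

('uu',)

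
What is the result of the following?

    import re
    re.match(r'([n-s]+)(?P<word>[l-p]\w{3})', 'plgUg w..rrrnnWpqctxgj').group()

'plgUg'

Pattern: one or more of a character in [n-s] (captured); then a character in [l-p], then exactly 3 of a word character (captured as 'word').
`re.match` won't scan ahead — the pattern has to work from the very first character.
The match spans [0:5] → 'plgUg'.
Captured: group 1 = 'p', group 2 = 'lgUg'.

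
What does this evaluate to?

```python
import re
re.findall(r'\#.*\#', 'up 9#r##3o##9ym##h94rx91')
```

Walking the string: at [4:17] → '#r##3o##9ym##'.
`findall` yields the raw match text (1 of them) because the pattern has no groups.

['#r##3o##9ym##']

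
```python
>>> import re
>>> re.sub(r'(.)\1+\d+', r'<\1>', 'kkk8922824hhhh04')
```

'<k><h>'

A backreference is literal: `\1` must see the identical characters the first group matched.
Matches: at [0:10] → 'kkk8922824'; at [10:16] → 'hhhh04'.
The replacement refers to a captured group, so each match is rewritten using its own captured text.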